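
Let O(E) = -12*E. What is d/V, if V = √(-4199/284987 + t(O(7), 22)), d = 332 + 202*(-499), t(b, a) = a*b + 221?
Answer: 50233*I*√8258888491586/57959756 ≈ 2490.7*I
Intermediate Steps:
t(b, a) = 221 + a*b
d = -100466 (d = 332 - 100798 = -100466)
V = 4*I*√8258888491586/284987 (V = √(-4199/284987 + (221 + 22*(-12*7))) = √(-4199*1/284987 + (221 + 22*(-84))) = √(-4199/284987 + (221 - 1848)) = √(-4199/284987 - 1627) = √(-463678048/284987) = 4*I*√8258888491586/284987 ≈ 40.336*I)
d/V = -100466*(-I*√8258888491586/115919512) = -(-50233)*I*√8258888491586/57959756 = 50233*I*√8258888491586/57959756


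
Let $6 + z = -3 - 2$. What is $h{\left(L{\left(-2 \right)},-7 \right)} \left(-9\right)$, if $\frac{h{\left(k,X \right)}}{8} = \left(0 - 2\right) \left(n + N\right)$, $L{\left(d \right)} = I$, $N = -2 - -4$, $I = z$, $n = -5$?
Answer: $-432$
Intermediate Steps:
$z = -11$ ($z = -6 - 5 = -11$)
$I = -11$
$N = 2$ ($N = -2 + 4 = 2$)
$L{\left(d \right)} = -11$
$h{\left(k,X \right)} = 48$ ($h{\left(k,X \right)} = 8 \left(0 - 2\right) \left(-5 + 2\right) = 8 \left(\left(-2\right) \left(-3\right)\right) = 8 \cdot 6 = 48$)
$h{\left(L{\left(-2 \right)},-7 \right)} \left(-9\right) = 48 \left(-9\right) = -432$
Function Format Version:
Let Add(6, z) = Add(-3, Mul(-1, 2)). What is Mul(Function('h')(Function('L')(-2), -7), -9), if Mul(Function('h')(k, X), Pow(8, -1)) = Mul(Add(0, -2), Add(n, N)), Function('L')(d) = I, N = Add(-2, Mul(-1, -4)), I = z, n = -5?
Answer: -432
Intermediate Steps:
z = -11 (z = Add(-6, Add(-3, Mul(-1, 2))) = Add(-6, Add(-3, -2)) = Add(-6, -5) = -11)
I = -11
N = 2 (N = Add(-2, 4) = 2)
Function('L')(d) = -11
Function('h')(k, X) = 48 (Function('h')(k, X) = Mul(8, Mul(Add(0, -2), Add(-5, 2))) = Mul(8, Mul(-2, -3)) = Mul(8, 6) = 48)
Mul(Function('h')(Function('L')(-2), -7), -9) = Mul(48, -9) = -432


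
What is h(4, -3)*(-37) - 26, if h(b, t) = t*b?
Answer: 418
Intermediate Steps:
h(b, t) = b*t
h(4, -3)*(-37) - 26 = (4*(-3))*(-37) - 26 = -12*(-37) - 26 = 444 - 26 = 418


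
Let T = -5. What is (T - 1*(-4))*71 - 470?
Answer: -541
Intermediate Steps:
(T - 1*(-4))*71 - 470 = (-5 - 1*(-4))*71 - 470 = (-5 + 4)*71 - 470 = -1*71 - 470 = -71 - 470 = -541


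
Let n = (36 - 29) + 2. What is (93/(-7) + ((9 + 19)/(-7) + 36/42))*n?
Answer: -1035/7 ≈ -147.86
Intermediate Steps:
n = 9 (n = 7 + 2 = 9)
(93/(-7) + ((9 + 19)/(-7) + 36/42))*n = (93/(-7) + ((9 + 19)/(-7) + 36/42))*9 = (93*(-1/7) + (28*(-1/7) + 36*(1/42)))*9 = (-93/7 + (-4 + 6/7))*9 = (-93/7 - 22/7)*9 = -115/7*9 = -1035/7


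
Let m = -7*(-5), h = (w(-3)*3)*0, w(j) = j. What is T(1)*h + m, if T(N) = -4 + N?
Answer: 35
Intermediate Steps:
h = 0 (h = -3*3*0 = -9*0 = 0)
m = 35
T(1)*h + m = (-4 + 1)*0 + 35 = -3*0 + 35 = 0 + 35 = 35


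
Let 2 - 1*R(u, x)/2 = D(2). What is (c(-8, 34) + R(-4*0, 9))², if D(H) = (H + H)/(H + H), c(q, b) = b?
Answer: 1296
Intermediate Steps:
D(H) = 1 (D(H) = (2*H)/((2*H)) = (2*H)*(1/(2*H)) = 1)
R(u, x) = 2 (R(u, x) = 4 - 2*1 = 4 - 2 = 2)
(c(-8, 34) + R(-4*0, 9))² = (34 + 2)² = 36² = 1296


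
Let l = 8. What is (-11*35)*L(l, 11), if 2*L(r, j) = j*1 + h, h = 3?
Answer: -2695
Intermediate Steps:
L(r, j) = 3/2 + j/2 (L(r, j) = (j*1 + 3)/2 = (j + 3)/2 = (3 + j)/2 = 3/2 + j/2)
(-11*35)*L(l, 11) = (-11*35)*(3/2 + (½)*11) = -385*(3/2 + 11/2) = -385*7 = -2695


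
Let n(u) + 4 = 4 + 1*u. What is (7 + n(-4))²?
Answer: 9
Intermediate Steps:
n(u) = u (n(u) = -4 + (4 + 1*u) = -4 + (4 + u) = u)
(7 + n(-4))² = (7 - 4)² = 3² = 9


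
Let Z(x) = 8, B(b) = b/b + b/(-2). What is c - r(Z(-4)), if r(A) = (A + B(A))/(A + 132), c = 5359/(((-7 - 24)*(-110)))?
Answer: 73321/47740 ≈ 1.5358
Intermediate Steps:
B(b) = 1 - b/2 (B(b) = 1 + b*(-½) = 1 - b/2)
c = 5359/3410 (c = 5359/((-31*(-110))) = 5359/3410 ≈ 1.5716)
r(A) = (1 + A/2)/(132 + A) (r(A) = (A + (1 - A/2))/(A + 132) = (1 + A/2)/(132 + A))
c - r(Z(-4)) = 5359/3410 - (2 + 8)/(2*(132 + 8)) = 5359/3410 - 10/(2*140) = 5359/3410 - 1*1/28 = 5359/3410 - 1/28 = 73321/47740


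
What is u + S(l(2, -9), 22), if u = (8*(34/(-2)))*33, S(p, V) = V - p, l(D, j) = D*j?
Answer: -4448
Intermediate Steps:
u = -4488 (u = (8*(34*(-½)))*33 = (8*(-17))*33 = -136*33 = -4488)
u + S(l(2, -9), 22) = -4488 + (22 - 2*(-9)) = -4488 + (22 - 1*(-18)) = -4488 + (22 + 18) = -4488 + 40 = -4448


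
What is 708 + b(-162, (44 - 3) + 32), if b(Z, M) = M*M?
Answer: 6037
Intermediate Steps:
b(Z, M) = M²
708 + b(-162, (44 - 3) + 32) = 708 + ((44 - 3) + 32)² = 708 + (41 + 32)² = 708 + 73² = 708 + 5329 = 6037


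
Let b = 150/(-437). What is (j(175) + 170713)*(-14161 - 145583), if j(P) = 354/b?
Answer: -677640757248/25 ≈ -2.7106e+10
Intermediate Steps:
b = -150/437 (b = 150*(-1/437) = -150/437 ≈ -0.34325)
j(P) = -25783/25 (j(P) = 354/(-150/437) = 354*(-437/150) = -25783/25)
(j(175) + 170713)*(-14161 - 145583) = (-25783/25 + 170713)*(-14161 - 145583) = (4242042/25)*(-159744) = -677640757248/25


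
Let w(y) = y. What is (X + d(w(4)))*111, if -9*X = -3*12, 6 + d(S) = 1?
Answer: -111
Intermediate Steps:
d(S) = -5 (d(S) = -6 + 1 = -5)
X = 4 (X = -(-1)*12/3 = -1/9*(-36) = 4)
(X + d(w(4)))*111 = (4 - 5)*111 = -1*111 = -111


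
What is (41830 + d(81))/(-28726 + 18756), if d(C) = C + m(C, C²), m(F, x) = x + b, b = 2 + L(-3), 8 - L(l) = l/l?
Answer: -48481/9970 ≈ -4.8627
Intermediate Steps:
L(l) = 7 (L(l) = 8 - l/l = 8 - 1*1 = 8 - 1 = 7)
b = 9 (b = 2 + 7 = 9)
m(F, x) = 9 + x (m(F, x) = x + 9 = 9 + x)
d(C) = 9 + C + C² (d(C) = C + (9 + C²) = 9 + C + C²)
(41830 + d(81))/(-28726 + 18756) = (41830 + (9 + 81 + 81²))/(-28726 + 18756) = (41830 + (9 + 81 + 6561))/(-9970) = (41830 + 6651)*(-1/9970) = 48481*(-1/9970) = -48481/9970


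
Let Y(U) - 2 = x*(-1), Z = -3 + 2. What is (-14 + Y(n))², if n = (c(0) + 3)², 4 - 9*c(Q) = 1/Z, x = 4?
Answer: 256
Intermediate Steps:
Z = -1
c(Q) = 5/9 (c(Q) = 4/9 - ⅑/(-1) = 4/9 - ⅑*(-1) = 4/9 + ⅑ = 5/9)
n = 1024/81 (n = (5/9 + 3)² = (32/9)² = 1024/81 ≈ 12.642)
Y(U) = -2 (Y(U) = 2 + 4*(-1) = 2 - 4 = -2)
(-14 + Y(n))² = (-14 - 2)² = (-16)² = 256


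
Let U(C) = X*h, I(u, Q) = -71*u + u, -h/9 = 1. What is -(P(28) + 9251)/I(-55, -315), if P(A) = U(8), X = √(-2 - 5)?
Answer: -841/350 + 9*I*√7/3850 ≈ -2.4029 + 0.0061849*I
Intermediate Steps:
h = -9 (h = -9*1 = -9)
X = I*√7 (X = √(-7) = I*√7 ≈ 2.6458*I)
I(u, Q) = -70*u
U(C) = -9*I*√7 (U(C) = (I*√7)*(-9) = -9*I*√7)
P(A) = -9*I*√7
-(P(28) + 9251)/I(-55, -315) = -(-9*I*√7 + 9251)/((-70*(-55))) = -(9251 - 9*I*√7)/3850 = -(841/350 - 9*I*√7/3850) = -841/350 + 9*I*√7/3850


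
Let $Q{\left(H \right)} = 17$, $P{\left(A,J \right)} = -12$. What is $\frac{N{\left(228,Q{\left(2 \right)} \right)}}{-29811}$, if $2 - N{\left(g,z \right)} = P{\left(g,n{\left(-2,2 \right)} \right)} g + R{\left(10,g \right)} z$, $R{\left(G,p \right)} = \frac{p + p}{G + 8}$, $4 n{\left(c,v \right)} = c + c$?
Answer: $- \frac{6922}{89433} \approx -0.077399$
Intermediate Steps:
$n{\left(c,v \right)} = \frac{c}{2}$ ($n{\left(c,v \right)} = \frac{c + c}{4} = \frac{2 c}{4} = \frac{c}{2}$)
$R{\left(G,p \right)} = \frac{2 p}{8 + G}$
$N{\left(g,z \right)} = 2 + 12 g - \frac{g z}{9}$ ($N{\left(g,z \right)} = 2 - \left(- 12 g + \frac{2 g}{8 + 10} z\right) = 2 - \left(- 12 g + \frac{2 g}{18} z\right) = 2 - \left(- 12 g + 2 g \frac{1}{18} z\right) = 2 - \left(- 12 g + \frac{g}{9} z\right) = 2 - \left(- 12 g + \frac{g z}{9}\right) = 2 + 12 g - \frac{g z}{9}$)
$\frac{N{\left(228,Q{\left(2 \right)} \right)}}{-29811} = \frac{2 + 12 \cdot 228 - \frac{76}{3} \cdot 17}{-29811} = \left(2 + 2736 - \frac{1292}{3}\right) \left(- \frac{1}{29811}\right) = \frac{6922}{3} \left(- \frac{1}{29811}\right) = - \frac{6922}{89433}$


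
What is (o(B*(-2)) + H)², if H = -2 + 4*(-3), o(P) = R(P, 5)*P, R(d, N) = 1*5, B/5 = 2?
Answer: 12996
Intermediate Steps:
B = 10 (B = 5*2 = 10)
R(d, N) = 5
o(P) = 5*P
H = -14 (H = -2 - 12 = -14)
(o(B*(-2)) + H)² = (5*(10*(-2)) - 14)² = (5*(-20) - 14)² = (-100 - 14)² = (-114)² = 12996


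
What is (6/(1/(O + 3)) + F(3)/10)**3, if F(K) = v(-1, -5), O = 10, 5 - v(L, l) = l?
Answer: 493039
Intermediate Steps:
v(L, l) = 5 - l
F(K) = 10 (F(K) = 5 - 1*(-5) = 5 + 5 = 10)
(6/(1/(O + 3)) + F(3)/10)**3 = (6/(1/(10 + 3)) + 10/10)**3 = (6/(1/13) + 10*(1/10))**3 = (6/(1/13) + 1)**3 = (6*13 + 1)**3 = (78 + 1)**3 = 79**3 = 493039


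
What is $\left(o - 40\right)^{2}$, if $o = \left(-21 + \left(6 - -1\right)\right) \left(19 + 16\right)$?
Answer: $280900$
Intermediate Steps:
$o = -490$ ($o = \left(-21 + \left(6 + 1\right)\right) 35 = \left(-21 + 7\right) 35 = \left(-14\right) 35 = -490$)
$\left(o - 40\right)^{2} = \left(-490 - 40\right)^{2} = \left(-530\right)^{2} = 280900$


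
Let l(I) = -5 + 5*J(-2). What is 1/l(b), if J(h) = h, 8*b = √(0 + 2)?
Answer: -1/15 ≈ -0.066667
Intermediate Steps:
b = √2/8 (b = √(0 + 2)/8 = √2/8 ≈ 0.17678)
l(I) = -15 (l(I) = -5 + 5*(-2) = -5 - 10 = -15)
1/l(b) = 1/(-15) = -1/15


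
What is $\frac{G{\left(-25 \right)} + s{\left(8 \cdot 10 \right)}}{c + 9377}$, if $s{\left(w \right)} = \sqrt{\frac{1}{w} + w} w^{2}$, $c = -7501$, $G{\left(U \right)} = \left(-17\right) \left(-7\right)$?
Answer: $\frac{17}{268} + \frac{80 \sqrt{32005}}{469} \approx 30.579$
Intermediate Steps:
$G{\left(U \right)} = 119$
$s{\left(w \right)} = w^{2} \sqrt{w + \frac{1}{w}}$ ($s{\left(w \right)} = \sqrt{w + \frac{1}{w}} w^{2} = w^{2} \sqrt{w + \frac{1}{w}}$)
$\frac{G{\left(-25 \right)} + s{\left(8 \cdot 10 \right)}}{c + 9377} = \frac{119 + \left(8 \cdot 10\right)^{2} \sqrt{8 \cdot 10 + \frac{1}{8 \cdot 10}}}{-7501 + 9377} = \frac{119 + 80^{2} \sqrt{80 + \frac{1}{80}}}{1876} = \left(119 + 6400 \sqrt{80 + \frac{1}{80}}\right) \frac{1}{1876} = \left(119 + 6400 \sqrt{\frac{6401}{80}}\right) \frac{1}{1876} = \left(119 + 6400 \frac{\sqrt{32005}}{20}\right) \frac{1}{1876} = \left(119 + 320 \sqrt{32005}\right) \frac{1}{1876} = \frac{17}{268} + \frac{80 \sqrt{32005}}{469}$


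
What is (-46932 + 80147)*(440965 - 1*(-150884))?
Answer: 19658264535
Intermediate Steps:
(-46932 + 80147)*(440965 - 1*(-150884)) = 33215*(440965 + 150884) = 33215*591849 = 19658264535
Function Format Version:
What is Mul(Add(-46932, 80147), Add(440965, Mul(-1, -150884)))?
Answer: 19658264535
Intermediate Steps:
Mul(Add(-46932, 80147), Add(440965, Mul(-1, -150884))) = Mul(33215, Add(440965, 150884)) = Mul(33215, 591849) = 19658264535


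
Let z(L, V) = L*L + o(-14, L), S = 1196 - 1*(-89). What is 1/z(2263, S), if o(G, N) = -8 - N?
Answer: 1/5118898 ≈ 1.9535e-7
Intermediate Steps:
S = 1285 (S = 1196 + 89 = 1285)
z(L, V) = -8 + L² - L (z(L, V) = L*L + (-8 - L) = L² + (-8 - L) = -8 + L² - L)
1/z(2263, S) = 1/(-8 + 2263² - 1*2263) = 1/(-8 + 5121169 - 2263) = 1/5118898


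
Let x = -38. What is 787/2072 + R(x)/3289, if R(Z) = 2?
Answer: 2592587/6814808 ≈ 0.38043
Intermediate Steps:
787/2072 + R(x)/3289 = 787/2072 + 2/3289 = 2592587/6814808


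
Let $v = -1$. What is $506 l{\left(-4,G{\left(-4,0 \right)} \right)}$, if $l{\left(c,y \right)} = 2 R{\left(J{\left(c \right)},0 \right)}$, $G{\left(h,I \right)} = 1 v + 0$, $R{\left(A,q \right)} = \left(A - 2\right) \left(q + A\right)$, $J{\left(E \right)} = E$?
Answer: $24288$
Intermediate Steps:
$R{\left(A,q \right)} = \left(-2 + A\right) \left(A + q\right)$
$G{\left(h,I \right)} = -1$ ($G{\left(h,I \right)} = 1 \left(-1\right) + 0 = -1 + 0 = -1$)
$l{\left(c,y \right)} = - 4 c + 2 c^{2}$ ($l{\left(c,y \right)} = 2 \left(c^{2} - 2 c - 0 + c 0\right) = 2 \left(c^{2} - 2 c + 0 + 0\right) = 2 \left(c^{2} - 2 c\right) = - 4 c + 2 c^{2}$)
$506 l{\left(-4,G{\left(-4,0 \right)} \right)} = 506 \cdot 2 \left(-4\right) \left(-2 - 4\right) = 506 \cdot 2 \left(-4\right) \left(-6\right) = 506 \cdot 48 = 24288$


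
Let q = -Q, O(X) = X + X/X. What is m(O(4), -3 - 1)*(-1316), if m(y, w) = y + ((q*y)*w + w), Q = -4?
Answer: 103964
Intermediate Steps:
O(X) = 1 + X (O(X) = X + 1 = 1 + X)
q = 4 (q = -1*(-4) = 4)
m(y, w) = w + y + 4*w*y (m(y, w) = y + ((4*y)*w + w) = y + (4*w*y + w) = y + (w + 4*w*y) = w + y + 4*w*y)
m(O(4), -3 - 1)*(-1316) = ((-3 - 1) + (1 + 4) + 4*(-3 - 1)*(1 + 4))*(-1316) = (-4 + 5 + 4*(-4)*5)*(-1316) = (-4 + 5 - 80)*(-1316) = -79*(-1316) = 103964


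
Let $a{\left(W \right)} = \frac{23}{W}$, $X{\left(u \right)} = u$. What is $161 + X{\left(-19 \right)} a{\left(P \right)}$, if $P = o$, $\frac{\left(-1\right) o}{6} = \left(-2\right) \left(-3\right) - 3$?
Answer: $\frac{3335}{18} \approx 185.28$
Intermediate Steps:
$o = -18$ ($o = - 6 \left(\left(-2\right) \left(-3\right) - 3\right) = - 6 \left(6 - 3\right) = \left(-6\right) 3 = -18$)
$P = -18$
$161 + X{\left(-19 \right)} a{\left(P \right)} = 161 - 19 \frac{23}{-18} = 161 - 19 \cdot 23 \left(- \frac{1}{18}\right) = 161 - - \frac{437}{18} = 161 + \frac{437}{18} = \frac{3335}{18}$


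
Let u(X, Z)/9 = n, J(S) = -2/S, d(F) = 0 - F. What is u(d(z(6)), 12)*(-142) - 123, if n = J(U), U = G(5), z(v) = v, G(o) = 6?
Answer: 303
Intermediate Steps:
U = 6
d(F) = -F
n = -⅓ (n = -2/6 = -2*⅙ = -⅓ ≈ -0.33333)
u(X, Z) = -3 (u(X, Z) = 9*(-⅓) = -3)
u(d(z(6)), 12)*(-142) - 123 = -3*(-142) - 123 = 426 - 123 = 303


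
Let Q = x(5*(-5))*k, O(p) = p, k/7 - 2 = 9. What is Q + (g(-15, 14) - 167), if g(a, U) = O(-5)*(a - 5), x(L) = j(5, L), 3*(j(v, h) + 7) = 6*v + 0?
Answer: 164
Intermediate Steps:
k = 77 (k = 14 + 7*9 = 14 + 63 = 77)
j(v, h) = -7 + 2*v (j(v, h) = -7 + (6*v + 0)/3 = -7 + (6*v)/3 = -7 + 2*v)
x(L) = 3 (x(L) = -7 + 2*5 = -7 + 10 = 3)
g(a, U) = 25 - 5*a (g(a, U) = -5*(a - 5) = -5*(-5 + a) = 25 - 5*a)
Q = 231 (Q = 3*77 = 231)
Q + (g(-15, 14) - 167) = 231 + ((25 - 5*(-15)) - 167) = 231 + ((25 + 75) - 167) = 231 + (100 - 167) = 231 - 67 = 164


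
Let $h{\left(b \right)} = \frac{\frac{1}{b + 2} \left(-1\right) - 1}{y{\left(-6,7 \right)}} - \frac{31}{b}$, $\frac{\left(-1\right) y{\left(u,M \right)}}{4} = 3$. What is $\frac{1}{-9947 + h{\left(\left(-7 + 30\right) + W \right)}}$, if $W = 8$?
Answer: $- \frac{198}{1969687} \approx -0.00010052$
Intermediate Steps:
$y{\left(u,M \right)} = -12$ ($y{\left(u,M \right)} = \left(-4\right) 3 = -12$)
$h{\left(b \right)} = \frac{1}{12} - \frac{31}{b} + \frac{1}{12 \left(2 + b\right)}$ ($h{\left(b \right)} = \frac{\frac{1}{b + 2} \left(-1\right) - 1}{-12} - \frac{31}{b} = \left(\frac{1}{2 + b} \left(-1\right) - 1\right) \left(- \frac{1}{12}\right) - \frac{31}{b} = \left(- \frac{1}{2 + b} - 1\right) \left(- \frac{1}{12}\right) - \frac{31}{b} = \left(-1 - \frac{1}{2 + b}\right) \left(- \frac{1}{12}\right) - \frac{31}{b} = \left(\frac{1}{12} + \frac{1}{12 \left(2 + b\right)}\right) - \frac{31}{b} = \frac{1}{12} - \frac{31}{b} + \frac{1}{12 \left(2 + b\right)}$)
$\frac{1}{-9947 + h{\left(\left(-7 + 30\right) + W \right)}} = \frac{1}{-9947 + \frac{-744 + \left(\left(-7 + 30\right) + 8\right)^{2} - 369 \left(\left(-7 + 30\right) + 8\right)}{12 \left(\left(-7 + 30\right) + 8\right) \left(2 + \left(\left(-7 + 30\right) + 8\right)\right)}} = \frac{1}{-9947 + \frac{-744 + \left(23 + 8\right)^{2} - 369 \left(23 + 8\right)}{12 \left(23 + 8\right) \left(2 + \left(23 + 8\right)\right)}} = \frac{1}{-9947 + \frac{-744 + 31^{2} - 11439}{12 \cdot 31 \left(2 + 31\right)}} = \frac{1}{-9947 + \frac{1}{12} \cdot \frac{1}{31} \cdot \frac{1}{33} \left(-744 + 961 - 11439\right)} = \frac{1}{-9947 + \frac{1}{12} \cdot \frac{1}{31} \cdot \frac{1}{33} \left(-11222\right)} = \frac{1}{-9947 - \frac{181}{198}} = \frac{1}{- \frac{1969687}{198}} = - \frac{198}{1969687}$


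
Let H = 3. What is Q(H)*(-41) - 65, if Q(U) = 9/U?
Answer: -188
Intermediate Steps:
Q(H)*(-41) - 65 = (9/3)*(-41) - 65 = (9*(⅓))*(-41) - 65 = 3*(-41) - 65 = -123 - 65 = -188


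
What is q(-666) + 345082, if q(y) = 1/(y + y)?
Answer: 459649223/1332 ≈ 3.4508e+5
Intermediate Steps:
q(y) = 1/(2*y)
q(-666) + 345082 = (½)/(-666) + 345082 = (½)*(-1/666) + 345082 = -1/1332 + 345082 = 459649223/1332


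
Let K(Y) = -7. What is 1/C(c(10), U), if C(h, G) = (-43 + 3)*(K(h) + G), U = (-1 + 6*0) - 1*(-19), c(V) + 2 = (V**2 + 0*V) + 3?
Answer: -1/440 ≈ -0.0022727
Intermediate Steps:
c(V) = 1 + V**2 (c(V) = -2 + ((V**2 + 0*V) + 3) = -2 + ((V**2 + 0) + 3) = -2 + (V**2 + 3) = -2 + (3 + V**2) = 1 + V**2)
U = 18 (U = (-1 + 0) + 19 = -1 + 19 = 18)
C(h, G) = 280 - 40*G (C(h, G) = (-43 + 3)*(-7 + G) = -40*(-7 + G) = 280 - 40*G)
1/C(c(10), U) = 1/(280 - 40*18) = 1/(280 - 720) = 1/(-440) = -1/440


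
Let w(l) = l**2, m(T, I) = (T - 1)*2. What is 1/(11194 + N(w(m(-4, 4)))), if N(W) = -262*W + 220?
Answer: -1/14786 ≈ -6.7631e-5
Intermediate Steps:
m(T, I) = -2 + 2*T (m(T, I) = (-1 + T)*2 = -2 + 2*T)
N(W) = 220 - 262*W
1/(11194 + N(w(m(-4, 4)))) = 1/(11194 + (220 - 262*(-2 + 2*(-4))**2)) = 1/(11194 + (220 - 262*(-2 - 8)**2)) = 1/(11194 + (220 - 262*(-10)**2)) = 1/(11194 + (220 - 262*100)) = 1/(11194 + (220 - 26200)) = 1/(11194 - 25980) = 1/(-14786) = -1/14786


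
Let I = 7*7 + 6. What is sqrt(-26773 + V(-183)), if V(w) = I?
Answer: I*sqrt(26718) ≈ 163.46*I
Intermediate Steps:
I = 55 (I = 49 + 6 = 55)
V(w) = 55
sqrt(-26773 + V(-183)) = sqrt(-26773 + 55) = sqrt(-26718) = I*sqrt(26718)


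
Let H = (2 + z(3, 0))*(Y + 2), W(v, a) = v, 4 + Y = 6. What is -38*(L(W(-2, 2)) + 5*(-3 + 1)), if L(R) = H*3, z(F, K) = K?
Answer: -532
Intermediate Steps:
Y = 2 (Y = -4 + 6 = 2)
H = 8 (H = (2 + 0)*(2 + 2) = 2*4 = 8)
L(R) = 24 (L(R) = 8*3 = 24)
-38*(L(W(-2, 2)) + 5*(-3 + 1)) = -38*(24 + 5*(-3 + 1)) = -38*(24 + 5*(-2)) = -38*(24 - 10) = -38*14 = -532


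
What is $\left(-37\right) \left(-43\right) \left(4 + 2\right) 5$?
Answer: $47730$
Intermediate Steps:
$\left(-37\right) \left(-43\right) \left(4 + 2\right) 5 = 1591 \cdot 6 \cdot 5 = 1591 \cdot 30 = 47730$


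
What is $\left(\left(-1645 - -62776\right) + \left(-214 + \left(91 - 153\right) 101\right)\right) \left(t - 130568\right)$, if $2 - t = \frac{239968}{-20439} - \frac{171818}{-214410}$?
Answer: $- \frac{1042334314401412037}{146077533} \approx -7.1355 \cdot 10^{9}$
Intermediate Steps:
$t = \frac{9450733793}{730387665}$ ($t = 2 - \left(\frac{239968}{-20439} - \frac{171818}{-214410}\right) = 2 - \left(239968 \left(- \frac{1}{20439}\right) - - \frac{85909}{107205}\right) = 2 - \left(- \frac{239968}{20439} + \frac{85909}{107205}\right) = 2 - - \frac{7989958463}{730387665} = 2 + \frac{7989958463}{730387665} = \frac{9450733793}{730387665} \approx 12.939$)
$\left(\left(-1645 - -62776\right) + \left(-214 + \left(91 - 153\right) 101\right)\right) \left(t - 130568\right) = \left(\left(-1645 - -62776\right) + \left(-214 + \left(91 - 153\right) 101\right)\right) \left(\frac{9450733793}{730387665} - 130568\right) = \left(\left(-1645 + 62776\right) - 6476\right) \left(\frac{9450733793}{730387665} + \left(-166512 + 35944\right)\right) = \left(61131 - 6476\right) \left(\frac{9450733793}{730387665} - 130568\right) = \left(61131 - 6476\right) \left(- \frac{95355805909927}{730387665}\right) = 54655 \left(- \frac{95355805909927}{730387665}\right) = - \frac{1042334314401412037}{146077533}$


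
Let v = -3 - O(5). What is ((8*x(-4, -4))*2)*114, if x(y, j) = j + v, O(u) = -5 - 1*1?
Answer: -1824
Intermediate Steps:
O(u) = -6 (O(u) = -5 - 1 = -6)
v = 3 (v = -3 - 1*(-6) = -3 + 6 = 3)
x(y, j) = 3 + j (x(y, j) = j + 3 = 3 + j)
((8*x(-4, -4))*2)*114 = ((8*(3 - 4))*2)*114 = ((8*(-1))*2)*114 = -8*2*114 = -16*114 = -1824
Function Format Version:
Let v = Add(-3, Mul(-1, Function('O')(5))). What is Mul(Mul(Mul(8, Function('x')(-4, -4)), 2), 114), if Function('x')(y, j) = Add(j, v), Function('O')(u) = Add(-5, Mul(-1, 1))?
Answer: -1824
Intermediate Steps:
Function('O')(u) = -6 (Function('O')(u) = Add(-5, -1) = -6)
v = 3 (v = Add(-3, Mul(-1, -6)) = Add(-3, 6) = 3)
Function('x')(y, j) = Add(3, j) (Function('x')(y, j) = Add(j, 3) = Add(3, j))
Mul(Mul(Mul(8, Function('x')(-4, -4)), 2), 114) = Mul(Mul(Mul(8, Add(3, -4)), 2), 114) = Mul(Mul(Mul(8, -1), 2), 114) = Mul(Mul(-8, 2), 114) = Mul(-16, 114) = -1824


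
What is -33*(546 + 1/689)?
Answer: -12414435/689 ≈ -18018.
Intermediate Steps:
-33*(546 + 1/689) = -33*376195/689 = -12414435/689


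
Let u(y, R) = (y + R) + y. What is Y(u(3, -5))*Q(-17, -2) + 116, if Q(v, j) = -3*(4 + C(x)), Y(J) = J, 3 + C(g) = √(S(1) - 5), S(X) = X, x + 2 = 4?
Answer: 113 - 6*I ≈ 113.0 - 6.0*I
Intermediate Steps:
x = 2 (x = -2 + 4 = 2)
C(g) = -3 + 2*I (C(g) = -3 + √(1 - 5) = -3 + √(-4) = -3 + 2*I)
u(y, R) = R + 2*y (u(y, R) = (R + y) + y = R + 2*y)
Q(v, j) = -3 - 6*I (Q(v, j) = -3*(4 + (-3 + 2*I)) = -3*(1 + 2*I) = -3 - 6*I)
Y(u(3, -5))*Q(-17, -2) + 116 = (-5 + 2*3)*(-3 - 6*I) + 116 = (-5 + 6)*(-3 - 6*I) + 116 = 1*(-3 - 6*I) + 116 = (-3 - 6*I) + 116 = 113 - 6*I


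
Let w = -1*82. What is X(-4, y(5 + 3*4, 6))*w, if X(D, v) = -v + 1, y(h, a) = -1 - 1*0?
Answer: -164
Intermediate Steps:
w = -82
y(h, a) = -1 (y(h, a) = -1 + 0 = -1)
X(D, v) = 1 - v
X(-4, y(5 + 3*4, 6))*w = (1 - 1*(-1))*(-82) = (1 + 1)*(-82) = 2*(-82) = -164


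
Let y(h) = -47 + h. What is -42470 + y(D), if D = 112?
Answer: -42405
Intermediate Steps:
-42470 + y(D) = -42470 + (-47 + 112) = -42470 + 65 = -42405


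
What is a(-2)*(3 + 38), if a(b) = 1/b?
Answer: -41/2 ≈ -20.500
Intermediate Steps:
a(b) = 1/b
a(-2)*(3 + 38) = (3 + 38)/(-2) = -1/2*41 = -41/2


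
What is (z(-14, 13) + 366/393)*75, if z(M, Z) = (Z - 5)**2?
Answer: 637950/131 ≈ 4869.8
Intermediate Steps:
z(M, Z) = (-5 + Z)**2
(z(-14, 13) + 366/393)*75 = ((-5 + 13)**2 + 366/393)*75 = (8**2 + 366*(1/393))*75 = (64 + 122/131)*75 = (8506/131)*75 = 637950/131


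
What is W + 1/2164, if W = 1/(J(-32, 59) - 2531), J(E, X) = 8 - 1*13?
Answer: 93/1371976 ≈ 6.7785e-5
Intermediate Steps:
J(E, X) = -5 (J(E, X) = 8 - 13 = -5)
W = -1/2536 (W = 1/(-5 - 2531) = 1/(-2536) = -1/2536 ≈ -0.00039432)
W + 1/2164 = -1/2536 + 1/2164 = 93/1371976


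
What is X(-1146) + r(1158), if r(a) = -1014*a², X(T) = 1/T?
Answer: -1558259170417/1146 ≈ -1.3597e+9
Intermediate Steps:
X(-1146) + r(1158) = 1/(-1146) - 1014*1158² = -1/1146 - 1014*1340964 = -1/1146 - 1359737496 = -1558259170417/1146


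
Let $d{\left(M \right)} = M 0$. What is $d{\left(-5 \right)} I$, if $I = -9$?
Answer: $0$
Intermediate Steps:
$d{\left(M \right)} = 0$
$d{\left(-5 \right)} I = 0 \left(-9\right) = 0$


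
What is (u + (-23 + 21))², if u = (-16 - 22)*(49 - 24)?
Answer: 906304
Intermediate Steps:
u = -950 (u = -38*25 = -950)
(u + (-23 + 21))² = (-950 + (-23 + 21))² = (-950 - 2)² = (-952)² = 906304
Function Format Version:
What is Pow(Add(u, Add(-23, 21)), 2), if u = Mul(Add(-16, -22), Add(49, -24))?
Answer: 906304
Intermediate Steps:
u = -950 (u = Mul(-38, 25) = -950)
Pow(Add(u, Add(-23, 21)), 2) = Pow(Add(-950, Add(-23, 21)), 2) = Pow(Add(-950, -2), 2) = Pow(-952, 2) = 906304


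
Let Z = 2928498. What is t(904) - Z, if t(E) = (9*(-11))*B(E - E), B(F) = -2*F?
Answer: -2928498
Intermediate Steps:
t(E) = 0 (t(E) = (9*(-11))*(-2*(E - E)) = -(-198)*0 = -99*0 = 0)
t(904) - Z = 0 - 1*2928498 = 0 - 2928498 = -2928498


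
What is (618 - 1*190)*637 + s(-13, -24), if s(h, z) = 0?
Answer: 272636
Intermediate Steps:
(618 - 1*190)*637 + s(-13, -24) = (618 - 1*190)*637 + 0 = (618 - 190)*637 + 0 = 428*637 + 0 = 272636 + 0 = 272636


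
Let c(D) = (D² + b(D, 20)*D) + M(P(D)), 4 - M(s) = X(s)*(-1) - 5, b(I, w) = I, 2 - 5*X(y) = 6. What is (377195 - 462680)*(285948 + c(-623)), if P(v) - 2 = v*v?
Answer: -90803380887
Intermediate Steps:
P(v) = 2 + v² (P(v) = 2 + v*v = 2 + v²)
X(y) = -⅘ (X(y) = ⅖ - ⅕*6 = ⅖ - 6/5 = -⅘)
M(s) = 41/5 (M(s) = 4 - (-⅘*(-1) - 5) = 4 - (⅘ - 5) = 4 - 1*(-21/5) = 4 + 21/5 = 41/5)
c(D) = 41/5 + 2*D² (c(D) = (D² + D*D) + 41/5 = (D² + D²) + 41/5 = 2*D² + 41/5 = 41/5 + 2*D²)
(377195 - 462680)*(285948 + c(-623)) = (377195 - 462680)*(285948 + (41/5 + 2*(-623)²)) = -85485*(285948 + (41/5 + 2*388129)) = -85485*(285948 + (41/5 + 776258)) = -85485*(285948 + 3881331/5) = -85485*5311071/5 = -90803380887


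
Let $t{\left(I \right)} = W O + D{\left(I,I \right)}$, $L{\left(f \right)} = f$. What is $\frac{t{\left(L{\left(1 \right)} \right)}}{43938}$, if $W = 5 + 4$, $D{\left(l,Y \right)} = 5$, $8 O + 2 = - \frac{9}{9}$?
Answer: $\frac{13}{351504} \approx 3.6984 \cdot 10^{-5}$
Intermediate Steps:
$O = - \frac{3}{8}$ ($O = - \frac{1}{4} + \frac{\left(-9\right) \frac{1}{9}}{8} = - \frac{1}{4} + \frac{1}{8} \left(-1\right) = - \frac{1}{4} - \frac{1}{8} = - \frac{3}{8} \approx -0.375$)
$W = 9$
$t{\left(I \right)} = \frac{13}{8}$ ($t{\left(I \right)} = 9 \left(- \frac{3}{8}\right) + 5 = - \frac{27}{8} + 5 = \frac{13}{8}$)
$\frac{t{\left(L{\left(1 \right)} \right)}}{43938} = \frac{13}{8 \cdot 43938} = \frac{13}{8} \cdot \frac{1}{43938} = \frac{13}{351504}$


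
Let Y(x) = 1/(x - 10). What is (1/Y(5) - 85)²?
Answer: 8100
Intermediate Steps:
Y(x) = 1/(-10 + x)
(1/Y(5) - 85)² = (1/(1/(-10 + 5)) - 85)² = (1/(1/(-5)) - 85)² = (1/(-⅕) - 85)² = (-5 - 85)² = (-90)² = 8100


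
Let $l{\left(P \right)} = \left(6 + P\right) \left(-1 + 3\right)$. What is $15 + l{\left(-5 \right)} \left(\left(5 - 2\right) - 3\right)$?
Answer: $15$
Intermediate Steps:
$l{\left(P \right)} = 12 + 2 P$ ($l{\left(P \right)} = \left(6 + P\right) 2 = 12 + 2 P$)
$15 + l{\left(-5 \right)} \left(\left(5 - 2\right) - 3\right) = 15 + \left(12 + 2 \left(-5\right)\right) \left(\left(5 - 2\right) - 3\right) = 15 + \left(12 - 10\right) \left(3 - 3\right) = 15 + 2 \cdot 0 = 15 + 0 = 15$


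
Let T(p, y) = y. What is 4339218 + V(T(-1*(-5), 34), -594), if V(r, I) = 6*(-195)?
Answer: 4338048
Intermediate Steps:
V(r, I) = -1170
4339218 + V(T(-1*(-5), 34), -594) = 4339218 - 1170 = 4338048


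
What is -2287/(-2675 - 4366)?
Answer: 2287/7041 ≈ 0.32481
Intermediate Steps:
-2287/(-2675 - 4366) = -2287/(-7041) = -2287*(-1/7041) = 2287/7041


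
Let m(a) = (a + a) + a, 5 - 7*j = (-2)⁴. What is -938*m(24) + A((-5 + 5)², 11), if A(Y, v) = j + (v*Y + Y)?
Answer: -472763/7 ≈ -67538.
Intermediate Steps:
j = -11/7 (j = 5/7 - ⅐*(-2)⁴ = 5/7 - ⅐*16 = 5/7 - 16/7 = -11/7 ≈ -1.5714)
m(a) = 3*a (m(a) = 2*a + a = 3*a)
A(Y, v) = -11/7 + Y + Y*v (A(Y, v) = -11/7 + (v*Y + Y) = -11/7 + (Y*v + Y) = -11/7 + (Y + Y*v) = -11/7 + Y + Y*v)
-938*m(24) + A((-5 + 5)², 11) = -2814*24 + (-11/7 + (-5 + 5)² + (-5 + 5)²*11) = -938*72 + (-11/7 + 0² + 0²*11) = -67536 + (-11/7 + 0 + 0*11) = -67536 + (-11/7 + 0 + 0) = -67536 - 11/7 = -472763/7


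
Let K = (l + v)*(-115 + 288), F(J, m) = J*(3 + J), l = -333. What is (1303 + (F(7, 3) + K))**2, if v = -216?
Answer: 8761708816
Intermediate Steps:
K = -94977 (K = (-333 - 216)*(-115 + 288) = -549*173 = -94977)
(1303 + (F(7, 3) + K))**2 = (1303 + (7*(3 + 7) - 94977))**2 = (1303 + (7*10 - 94977))**2 = (1303 + (70 - 94977))**2 = (1303 - 94907)**2 = (-93604)**2 = 8761708816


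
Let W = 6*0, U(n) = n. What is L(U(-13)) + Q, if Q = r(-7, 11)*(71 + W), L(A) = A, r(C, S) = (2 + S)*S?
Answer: 10140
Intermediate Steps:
r(C, S) = S*(2 + S)
W = 0
Q = 10153 (Q = (11*(2 + 11))*(71 + 0) = (11*13)*71 = 143*71 = 10153)
L(U(-13)) + Q = -13 + 10153 = 10140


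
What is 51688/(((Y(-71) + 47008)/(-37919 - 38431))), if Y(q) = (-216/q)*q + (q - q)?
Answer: -493297350/5849 ≈ -84339.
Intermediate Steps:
Y(q) = -216 (Y(q) = -216 + 0 = -216)
51688/(((Y(-71) + 47008)/(-37919 - 38431))) = 51688/(((-216 + 47008)/(-37919 - 38431))) = 51688/((46792/(-76350))) = 51688/((46792*(-1/76350))) = 51688/(-23396/38175) = 51688*(-38175/23396) = -493297350/5849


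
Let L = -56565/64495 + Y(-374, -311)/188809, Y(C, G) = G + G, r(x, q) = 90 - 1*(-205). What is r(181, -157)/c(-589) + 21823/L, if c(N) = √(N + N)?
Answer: -53148766231493/2144019395 - 295*I*√1178/1178 ≈ -24789.0 - 8.5951*I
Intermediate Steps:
r(x, q) = 295 (r(x, q) = 90 + 205 = 295)
Y(C, G) = 2*G
c(N) = √2*√N (c(N) = √(2*N) = √2*√N)
L = -2144019395/2435447291 (L = -56565/64495 + (2*(-311))/188809 = -56565*1/64495 - 622*1/188809 = -11313/12899 - 622/188809 = -2144019395/2435447291 ≈ -0.88034)
r(181, -157)/c(-589) + 21823/L = 295/((√2*√(-589))) + 21823/(-2144019395/2435447291) = 295/((√2*(I*√589))) + 21823*(-2435447291/2144019395) = 295/((I*√1178)) - 53148766231493/2144019395 = 295*(-I*√1178/1178) - 53148766231493/2144019395 = -295*I*√1178/1178 - 53148766231493/2144019395 = -53148766231493/2144019395 - 295*I*√1178/1178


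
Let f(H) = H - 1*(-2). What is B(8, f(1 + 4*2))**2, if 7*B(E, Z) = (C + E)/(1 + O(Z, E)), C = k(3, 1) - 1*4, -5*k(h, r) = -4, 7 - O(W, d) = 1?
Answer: 576/60025 ≈ 0.0095960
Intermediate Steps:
O(W, d) = 6 (O(W, d) = 7 - 1*1 = 7 - 1 = 6)
k(h, r) = 4/5 (k(h, r) = -1/5*(-4) = 4/5)
f(H) = 2 + H (f(H) = H + 2 = 2 + H)
C = -16/5 (C = 4/5 - 1*4 = 4/5 - 4 = -16/5 ≈ -3.2000)
B(E, Z) = -16/245 + E/49 (B(E, Z) = ((-16/5 + E)/(1 + 6))/7 = ((-16/5 + E)/7)/7 = ((-16/5 + E)*(1/7))/7 = (-16/35 + E/7)/7 = -16/245 + E/49)
B(8, f(1 + 4*2))**2 = (-16/245 + (1/49)*8)**2 = (-16/245 + 8/49)**2 = (24/245)**2 = 576/60025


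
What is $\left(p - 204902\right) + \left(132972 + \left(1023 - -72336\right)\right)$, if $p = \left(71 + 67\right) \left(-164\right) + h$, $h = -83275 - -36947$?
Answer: $-67531$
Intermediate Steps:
$h = -46328$ ($h = -83275 + 36947 = -46328$)
$p = -68960$ ($p = \left(71 + 67\right) \left(-164\right) - 46328 = 138 \left(-164\right) - 46328 = -22632 - 46328 = -68960$)
$\left(p - 204902\right) + \left(132972 + \left(1023 - -72336\right)\right) = \left(-68960 - 204902\right) + \left(132972 + \left(1023 - -72336\right)\right) = -273862 + \left(132972 + \left(1023 + 72336\right)\right) = -273862 + \left(132972 + 73359\right) = -273862 + 206331 = -67531$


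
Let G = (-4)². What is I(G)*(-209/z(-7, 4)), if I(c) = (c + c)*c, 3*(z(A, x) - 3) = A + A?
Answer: 321024/5 ≈ 64205.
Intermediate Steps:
z(A, x) = 3 + 2*A/3 (z(A, x) = 3 + (A + A)/3 = 3 + (2*A)/3 = 3 + 2*A/3)
G = 16
I(c) = 2*c² (I(c) = (2*c)*c = 2*c²)
I(G)*(-209/z(-7, 4)) = (2*16²)*(-209/(3 + (⅔)*(-7))) = (2*256)*(-209/(3 - 14/3)) = 512*(-209/(-5/3)) = 512*(-209*(-⅗)) = 512*(627/5) = 321024/5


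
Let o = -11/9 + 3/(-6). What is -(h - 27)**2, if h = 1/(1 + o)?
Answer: -136161/169 ≈ -805.69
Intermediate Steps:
o = -31/18 (o = -11*1/9 + 3*(-1/6) = -11/9 - 1/2 = -31/18 ≈ -1.7222)
h = -18/13 (h = 1/(1 - 31/18) = 1/(-13/18) = -18/13 ≈ -1.3846)
-(h - 27)**2 = -(-18/13 - 27)**2 = -(-369/13)**2 = -1*136161/169 = -136161/169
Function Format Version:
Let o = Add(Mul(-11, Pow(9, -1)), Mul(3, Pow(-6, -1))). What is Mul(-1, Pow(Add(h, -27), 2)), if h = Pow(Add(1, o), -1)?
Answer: Rational(-136161, 169) ≈ -805.69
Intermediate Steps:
o = Rational(-31, 18) (o = Add(Mul(-11, Rational(1, 9)), Mul(3, Rational(-1, 6))) = Add(Rational(-11, 9), Rational(-1, 2)) = Rational(-31, 18) ≈ -1.7222)
h = Rational(-18, 13) (h = Pow(Add(1, Rational(-31, 18)), -1) = Pow(Rational(-13, 18), -1) = Rational(-18, 13) ≈ -1.3846)
Mul(-1, Pow(Add(h, -27), 2)) = Mul(-1, Pow(Add(Rational(-18, 13), -27), 2)) = Mul(-1, Pow(Rational(-369, 13), 2)) = Mul(-1, Rational(136161, 169)) = Rational(-136161, 169)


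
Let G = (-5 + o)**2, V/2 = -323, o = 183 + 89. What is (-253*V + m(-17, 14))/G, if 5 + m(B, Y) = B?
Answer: 54472/23763 ≈ 2.2923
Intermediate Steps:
o = 272
m(B, Y) = -5 + B
V = -646 (V = 2*(-323) = -646)
G = 71289 (G = (-5 + 272)**2 = 267**2 = 71289)
(-253*V + m(-17, 14))/G = (-253*(-646) + (-5 - 17))/71289 = (163438 - 22)*(1/71289) = 163416*(1/71289) = 54472/23763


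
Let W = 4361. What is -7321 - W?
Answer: -11682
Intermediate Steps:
-7321 - W = -7321 - 1*4361 = -7321 - 4361 = -11682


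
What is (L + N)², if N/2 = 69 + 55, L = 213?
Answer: 212521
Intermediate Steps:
N = 248 (N = 2*(69 + 55) = 2*124 = 248)
(L + N)² = (213 + 248)² = 461² = 212521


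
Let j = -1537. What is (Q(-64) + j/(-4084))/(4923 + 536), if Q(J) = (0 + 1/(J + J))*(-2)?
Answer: 25613/356712896 ≈ 7.1803e-5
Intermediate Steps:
Q(J) = -1/J (Q(J) = (0 + 1/(2*J))*(-2) = (1/(2*J))*(-2) = -1/J)
(Q(-64) + j/(-4084))/(4923 + 536) = (-1/(-64) - 1537/(-4084))/(4923 + 536) = (-1*(-1/64) - 1537*(-1/4084))/5459 = (1/64 + 1537/4084)*(1/5459) = (25613/65344)*(1/5459) = 25613/356712896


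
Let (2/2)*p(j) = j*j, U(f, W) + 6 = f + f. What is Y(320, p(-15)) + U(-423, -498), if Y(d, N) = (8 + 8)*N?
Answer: 2748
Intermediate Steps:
U(f, W) = -6 + 2*f (U(f, W) = -6 + (f + f) = -6 + 2*f)
p(j) = j² (p(j) = j*j = j²)
Y(d, N) = 16*N
Y(320, p(-15)) + U(-423, -498) = 16*(-15)² + (-6 + 2*(-423)) = 16*225 + (-6 - 846) = 3600 - 852 = 2748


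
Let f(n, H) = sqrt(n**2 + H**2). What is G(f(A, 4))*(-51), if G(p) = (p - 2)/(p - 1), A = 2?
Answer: -918/19 + 102*sqrt(5)/19 ≈ -36.312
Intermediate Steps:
f(n, H) = sqrt(H**2 + n**2)
G(p) = (-2 + p)/(-1 + p)
G(f(A, 4))*(-51) = ((-2 + sqrt(4**2 + 2**2))/(-1 + sqrt(4**2 + 2**2)))*(-51) = ((-2 + sqrt(16 + 4))/(-1 + sqrt(16 + 4)))*(-51) = ((-2 + sqrt(20))/(-1 + sqrt(20)))*(-51) = ((-2 + 2*sqrt(5))/(-1 + 2*sqrt(5)))*(-51) = -51*(-2 + 2*sqrt(5))/(-1 + 2*sqrt(5))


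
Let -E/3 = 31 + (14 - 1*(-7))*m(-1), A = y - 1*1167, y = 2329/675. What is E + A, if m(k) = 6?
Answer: -1103321/675 ≈ -1634.5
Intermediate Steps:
y = 2329/675 (y = 2329*(1/675) = 2329/675 ≈ 3.4504)
A = -785396/675 (A = 2329/675 - 1*1167 = 2329/675 - 1167 = -785396/675 ≈ -1163.5)
E = -471 (E = -3*(31 + (14 - 1*(-7))*6) = -3*(31 + (14 + 7)*6) = -3*(31 + 21*6) = -3*(31 + 126) = -3*157 = -471)
E + A = -471 - 785396/675 = -1103321/675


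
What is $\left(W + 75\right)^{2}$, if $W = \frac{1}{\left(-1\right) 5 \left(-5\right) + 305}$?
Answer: $\frac{612612001}{108900} \approx 5625.5$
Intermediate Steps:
$W = \frac{1}{330}$ ($W = \frac{1}{\left(-5\right) \left(-5\right) + 305} = \frac{1}{25 + 305} = \frac{1}{330} \approx 0.0030303$)
$\left(W + 75\right)^{2} = \left(\frac{1}{330} + 75\right)^{2} = \left(\frac{24751}{330}\right)^{2} = \frac{612612001}{108900}$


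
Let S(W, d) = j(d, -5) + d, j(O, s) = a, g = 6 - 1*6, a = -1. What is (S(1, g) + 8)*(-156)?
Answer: -1092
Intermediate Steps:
g = 0 (g = 6 - 6 = 0)
j(O, s) = -1
S(W, d) = -1 + d
(S(1, g) + 8)*(-156) = ((-1 + 0) + 8)*(-156) = (-1 + 8)*(-156) = 7*(-156) = -1092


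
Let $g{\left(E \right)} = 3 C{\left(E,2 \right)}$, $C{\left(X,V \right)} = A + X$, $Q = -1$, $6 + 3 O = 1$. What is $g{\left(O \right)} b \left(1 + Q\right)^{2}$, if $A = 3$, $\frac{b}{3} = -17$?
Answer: $0$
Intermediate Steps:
$O = - \frac{5}{3}$ ($O = -2 + \frac{1}{3} \cdot 1 = -2 + \frac{1}{3} = - \frac{5}{3} \approx -1.6667$)
$b = -51$ ($b = 3 \left(-17\right) = -51$)
$C{\left(X,V \right)} = 3 + X$
$g{\left(E \right)} = 9 + 3 E$ ($g{\left(E \right)} = 3 \left(3 + E\right) = 9 + 3 E$)
$g{\left(O \right)} b \left(1 + Q\right)^{2} = \left(9 + 3 \left(- \frac{5}{3}\right)\right) \left(-51\right) \left(1 - 1\right)^{2} = \left(9 - 5\right) \left(-51\right) 0^{2} = 4 \left(-51\right) 0 = \left(-204\right) 0 = 0$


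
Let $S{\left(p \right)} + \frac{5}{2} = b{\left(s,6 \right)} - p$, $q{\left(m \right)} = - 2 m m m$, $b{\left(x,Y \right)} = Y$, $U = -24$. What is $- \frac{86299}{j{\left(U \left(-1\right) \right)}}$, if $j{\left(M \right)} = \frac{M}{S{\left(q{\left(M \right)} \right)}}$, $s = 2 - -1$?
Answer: $- \frac{4772593597}{48} \approx -9.9429 \cdot 10^{7}$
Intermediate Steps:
$s = 3$ ($s = 2 + 1 = 3$)
$q{\left(m \right)} = - 2 m^{3}$ ($q{\left(m \right)} = - 2 m^{2} m = - 2 m^{3}$)
$S{\left(p \right)} = \frac{7}{2} - p$ ($S{\left(p \right)} = - \frac{5}{2} - \left(-6 + p\right) = \frac{7}{2} - p$)
$j{\left(M \right)} = \frac{M}{\frac{7}{2} + 2 M^{3}}$ ($j{\left(M \right)} = \frac{M}{\frac{7}{2} - - 2 M^{3}} = \frac{M}{\frac{7}{2} + 2 M^{3}}$)
$- \frac{86299}{j{\left(U \left(-1\right) \right)}} = - \frac{86299}{2 \left(\left(-24\right) \left(-1\right)\right) \frac{1}{7 + 4 \left(\left(-24\right) \left(-1\right)\right)^{3}}} = - \frac{86299}{2 \cdot 24 \frac{1}{7 + 4 \cdot 24^{3}}} = - \frac{86299}{2 \cdot 24 \frac{1}{7 + 4 \cdot 13824}} = - \frac{86299}{2 \cdot 24 \frac{1}{7 + 55296}} = - \frac{86299}{2 \cdot 24 \cdot \frac{1}{55303}} = - \frac{86299}{\frac{48}{55303}} = \left(-86299\right) \frac{55303}{48} = - \frac{4772593597}{48}$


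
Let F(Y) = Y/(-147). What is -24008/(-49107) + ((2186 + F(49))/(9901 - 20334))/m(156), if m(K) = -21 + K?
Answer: 33706856107/69164999685 ≈ 0.48734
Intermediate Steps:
F(Y) = -Y/147 (F(Y) = Y*(-1/147) = -Y/147)
-24008/(-49107) + ((2186 + F(49))/(9901 - 20334))/m(156) = -24008/(-49107) + ((2186 - 1/147*49)/(9901 - 20334))/(-21 + 156) = -24008*(-1/49107) + ((2186 - 1/3)/(-10433))/135 = 24008/49107 + ((6557/3)*(-1/10433))*(1/135) = 24008/49107 - 6557/31299*1/135 = 24008/49107 - 6557/4225365 = 33706856107/69164999685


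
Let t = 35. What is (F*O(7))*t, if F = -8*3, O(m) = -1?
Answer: 840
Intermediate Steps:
F = -24
(F*O(7))*t = -24*(-1)*35 = 24*35 = 840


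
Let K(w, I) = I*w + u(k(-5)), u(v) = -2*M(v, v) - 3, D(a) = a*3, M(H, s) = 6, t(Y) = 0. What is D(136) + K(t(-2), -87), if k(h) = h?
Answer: 393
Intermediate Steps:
D(a) = 3*a
u(v) = -15 (u(v) = -2*6 - 3 = -12 - 3 = -15)
K(w, I) = -15 + I*w (K(w, I) = I*w - 15 = -15 + I*w)
D(136) + K(t(-2), -87) = 3*136 + (-15 - 87*0) = 408 + (-15 + 0) = 408 - 15 = 393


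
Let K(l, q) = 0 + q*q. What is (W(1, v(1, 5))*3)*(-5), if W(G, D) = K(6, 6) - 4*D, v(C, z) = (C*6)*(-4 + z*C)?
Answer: -180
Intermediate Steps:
K(l, q) = q² (K(l, q) = 0 + q² = q²)
v(C, z) = 6*C*(-4 + C*z) (v(C, z) = (6*C)*(-4 + C*z) = 6*C*(-4 + C*z))
W(G, D) = 36 - 4*D (W(G, D) = 6² - 4*D = 36 - 4*D)
(W(1, v(1, 5))*3)*(-5) = ((36 - 24*(-4 + 1*5))*3)*(-5) = ((36 - 24*(-4 + 5))*3)*(-5) = ((36 - 24)*3)*(-5) = (12*3)*(-5) = 36*(-5) = -180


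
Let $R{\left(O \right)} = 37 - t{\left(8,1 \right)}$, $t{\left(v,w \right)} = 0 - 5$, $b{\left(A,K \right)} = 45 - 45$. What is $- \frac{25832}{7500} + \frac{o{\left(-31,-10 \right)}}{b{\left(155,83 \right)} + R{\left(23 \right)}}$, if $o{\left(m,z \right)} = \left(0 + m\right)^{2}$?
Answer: $\frac{170071}{8750} \approx 19.437$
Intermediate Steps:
$b{\left(A,K \right)} = 0$ ($b{\left(A,K \right)} = 45 - 45 = 0$)
$t{\left(v,w \right)} = -5$ ($t{\left(v,w \right)} = 0 - 5 = -5$)
$o{\left(m,z \right)} = m^{2}$
$R{\left(O \right)} = 42$ ($R{\left(O \right)} = 37 - -5 = 37 + 5 = 42$)
$- \frac{25832}{7500} + \frac{o{\left(-31,-10 \right)}}{b{\left(155,83 \right)} + R{\left(23 \right)}} = - \frac{25832}{7500} + \frac{\left(-31\right)^{2}}{0 + 42} = \left(-25832\right) \frac{1}{7500} + \frac{961}{42} = - \frac{6458}{1875} + 961 \cdot \frac{1}{42} = - \frac{6458}{1875} + \frac{961}{42} = \frac{170071}{8750}$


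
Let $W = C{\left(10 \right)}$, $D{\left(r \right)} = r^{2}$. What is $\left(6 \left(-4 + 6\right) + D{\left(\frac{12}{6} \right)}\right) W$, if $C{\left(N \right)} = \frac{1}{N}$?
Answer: $\frac{8}{5} \approx 1.6$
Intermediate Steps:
$W = \frac{1}{10} \approx 0.1$
$\left(6 \left(-4 + 6\right) + D{\left(\frac{12}{6} \right)}\right) W = \left(6 \left(-4 + 6\right) + \left(\frac{12}{6}\right)^{2}\right) \frac{1}{10} = \left(6 \cdot 2 + \left(12 \cdot \frac{1}{6}\right)^{2}\right) \frac{1}{10} = \left(12 + 2^{2}\right) \frac{1}{10} = \left(12 + 4\right) \frac{1}{10} = 16 \cdot \frac{1}{10} = \frac{8}{5}$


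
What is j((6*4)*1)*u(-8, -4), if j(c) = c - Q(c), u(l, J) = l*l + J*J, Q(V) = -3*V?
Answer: 7680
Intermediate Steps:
u(l, J) = J² + l² (u(l, J) = l² + J² = J² + l²)
j(c) = 4*c (j(c) = c - (-3)*c = c + 3*c = 4*c)
j((6*4)*1)*u(-8, -4) = (4*((6*4)*1))*((-4)² + (-8)²) = (4*(24*1))*(16 + 64) = (4*24)*80 = 96*80 = 7680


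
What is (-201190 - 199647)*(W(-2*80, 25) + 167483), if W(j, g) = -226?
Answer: -67042794109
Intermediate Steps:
(-201190 - 199647)*(W(-2*80, 25) + 167483) = (-201190 - 199647)*(-226 + 167483) = -400837*167257 = -67042794109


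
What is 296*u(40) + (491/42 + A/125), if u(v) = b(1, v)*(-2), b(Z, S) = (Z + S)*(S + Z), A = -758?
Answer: -5224518461/5250 ≈ -9.9515e+5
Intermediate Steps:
b(Z, S) = (S + Z)² (b(Z, S) = (S + Z)*(S + Z) = (S + Z)²)
u(v) = -2*(1 + v)² (u(v) = (v + 1)²*(-2) = (1 + v)²*(-2) = -2*(1 + v)²)
296*u(40) + (491/42 + A/125) = 296*(-2*(1 + 40)²) + (491/42 - 758/125) = 296*(-2*41²) + (491*(1/42) - 758*1/125) = 296*(-2*1681) + (491/42 - 758/125) = 296*(-3362) + 29539/5250 = -995152 + 29539/5250 = -5224518461/5250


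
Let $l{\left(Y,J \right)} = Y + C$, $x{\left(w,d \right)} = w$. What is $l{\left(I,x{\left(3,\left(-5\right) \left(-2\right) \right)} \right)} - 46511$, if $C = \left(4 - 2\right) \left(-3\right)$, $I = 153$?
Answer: $-46364$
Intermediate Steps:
$C = -6$ ($C = 2 \left(-3\right) = -6$)
$l{\left(Y,J \right)} = -6 + Y$ ($l{\left(Y,J \right)} = Y - 6 = -6 + Y$)
$l{\left(I,x{\left(3,\left(-5\right) \left(-2\right) \right)} \right)} - 46511 = \left(-6 + 153\right) - 46511 = 147 - 46511 = -46364$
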